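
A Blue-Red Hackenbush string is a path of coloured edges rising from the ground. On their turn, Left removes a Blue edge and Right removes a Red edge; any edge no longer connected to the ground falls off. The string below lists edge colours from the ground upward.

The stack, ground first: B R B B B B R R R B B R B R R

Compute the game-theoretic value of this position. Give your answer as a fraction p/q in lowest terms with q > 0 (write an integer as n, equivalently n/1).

15465/16384

B: Left { 0 }, Right {  } ⇒ simplest 1
BR: Left { 0 }, Right { 1 } ⇒ simplest 1/2
BRB: Left { 0 1/2 }, Right { 1 } ⇒ simplest 3/4
BRBB: Left { 0 1/2 3/4 }, Right { 1 } ⇒ simplest 7/8
BRBBB: Left { 0 1/2 3/4 7/8 }, Right { 1 } ⇒ simplest 15/16
BRBBBB: Left { 0 1/2 3/4 7/8 15/16 }, Right { 1 } ⇒ simplest 31/32
BRBBBBR: Left { 0 1/2 3/4 7/8 15/16 }, Right { 31/32 1 } ⇒ simplest 61/64
BRBBBBRR: Left { 0 1/2 3/4 7/8 15/16 }, Right { 61/64 31/32 1 } ⇒ simplest 121/128
BRBBBBRRR: Left { 0 1/2 3/4 7/8 15/16 }, Right { 121/128 61/64 31/32 1 } ⇒ simplest 241/256
BRBBBBRRRB: Left { 0 1/2 3/4 7/8 15/16 241/256 }, Right { 121/128 61/64 31/32 1 } ⇒ simplest 483/512
BRBBBBRRRBB: Left { 0 1/2 3/4 7/8 15/16 241/256 483/512 }, Right { 121/128 61/64 31/32 1 } ⇒ simplest 967/1024
BRBBBBRRRBBR: Left { 0 1/2 3/4 7/8 15/16 241/256 483/512 }, Right { 967/1024 121/128 61/64 31/32 1 } ⇒ simplest 1933/2048
BRBBBBRRRBBRB: Left { 0 1/2 3/4 7/8 15/16 241/256 483/512 1933/2048 }, Right { 967/1024 121/128 61/64 31/32 1 } ⇒ simplest 3867/4096
BRBBBBRRRBBRBR: Left { 0 1/2 3/4 7/8 15/16 241/256 483/512 1933/2048 }, Right { 3867/4096 967/1024 121/128 61/64 31/32 1 } ⇒ simplest 7733/8192
BRBBBBRRRBBRBRR: Left { 0 1/2 3/4 7/8 15/16 241/256 483/512 1933/2048 }, Right { 7733/8192 3867/4096 967/1024 121/128 61/64 31/32 1 } ⇒ simplest 15465/16384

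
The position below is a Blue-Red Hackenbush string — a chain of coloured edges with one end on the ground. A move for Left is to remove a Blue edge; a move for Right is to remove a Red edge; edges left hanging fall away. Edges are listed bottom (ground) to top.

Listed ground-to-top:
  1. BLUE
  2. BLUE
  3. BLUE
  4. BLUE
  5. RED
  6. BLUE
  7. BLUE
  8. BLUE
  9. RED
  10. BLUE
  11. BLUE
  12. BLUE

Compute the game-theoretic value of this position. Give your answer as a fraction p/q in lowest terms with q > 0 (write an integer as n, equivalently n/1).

Build G(s[:k]) for k = 1..12, string s = BLUE BLUE BLUE BLUE RED BLUE BLUE BLUE RED BLUE BLUE BLUE.
1 of 12 · B · max L 0 · min R +∞ ⇒ 1
2 of 12 · BB · max L 1 · min R +∞ ⇒ 2
3 of 12 · BBB · max L 2 · min R +∞ ⇒ 3
4 of 12 · BBBB · max L 3 · min R +∞ ⇒ 4
5 of 12 · BBBBR · max L 3 · min R 4 ⇒ 7/2
6 of 12 · BBBBRB · max L 7/2 · min R 4 ⇒ 15/4
7 of 12 · BBBBRBB · max L 15/4 · min R 4 ⇒ 31/8
8 of 12 · BBBBRBBB · max L 31/8 · min R 4 ⇒ 63/16
9 of 12 · BBBBRBBBR · max L 31/8 · min R 63/16 ⇒ 125/32
10 of 12 · BBBBRBBBRB · max L 125/32 · min R 63/16 ⇒ 251/64
11 of 12 · BBBBRBBBRBB · max L 251/64 · min R 63/16 ⇒ 503/128
12 of 12 · BBBBRBBBRBBB · max L 503/128 · min R 63/16 ⇒ 1007/256

1007/256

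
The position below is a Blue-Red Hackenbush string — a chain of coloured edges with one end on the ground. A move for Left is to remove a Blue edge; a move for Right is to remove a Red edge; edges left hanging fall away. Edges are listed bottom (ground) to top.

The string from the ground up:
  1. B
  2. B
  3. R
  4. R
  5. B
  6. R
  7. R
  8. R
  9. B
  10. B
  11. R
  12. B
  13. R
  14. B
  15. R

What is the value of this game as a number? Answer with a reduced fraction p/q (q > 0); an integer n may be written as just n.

Build val(s[:k]) for k = 1..15, string s = B B R R B R R R B B R B R B R.
val(B) = { 0 | ∅ } -> 1
val(BB) = { 0, 1 | ∅ } -> 2
val(BBR) = { 0, 1 | 2 } -> 3/2
val(BBRR) = { 0, 1 | 3/2, 2 } -> 5/4
val(BBRRB) = { 0, 1, 5/4 | 3/2, 2 } -> 11/8
val(BBRRBR) = { 0, 1, 5/4 | 11/8, 3/2, 2 } -> 21/16
val(BBRRBRR) = { 0, 1, 5/4 | 21/16, 11/8, 3/2, 2 } -> 41/32
val(BBRRBRRR) = { 0, 1, 5/4 | 41/32, 21/16, 11/8, 3/2, 2 } -> 81/64
val(BBRRBRRRB) = { 0, 1, 5/4, 81/64 | 41/32, 21/16, 11/8, 3/2, 2 } -> 163/128
val(BBRRBRRRBB) = { 0, 1, 5/4, 81/64, 163/128 | 41/32, 21/16, 11/8, 3/2, 2 } -> 327/256
val(BBRRBRRRBBR) = { 0, 1, 5/4, 81/64, 163/128 | 327/256, 41/32, 21/16, 11/8, 3/2, 2 } -> 653/512
val(BBRRBRRRBBRB) = { 0, 1, 5/4, 81/64, 163/128, 653/512 | 327/256, 41/32, 21/16, 11/8, 3/2, 2 } -> 1307/1024
val(BBRRBRRRBBRBR) = { 0, 1, 5/4, 81/64, 163/128, 653/512 | 1307/1024, 327/256, 41/32, 21/16, 11/8, 3/2, 2 } -> 2613/2048
val(BBRRBRRRBBRBRB) = { 0, 1, 5/4, 81/64, 163/128, 653/512, 2613/2048 | 1307/1024, 327/256, 41/32, 21/16, 11/8, 3/2, 2 } -> 5227/4096
val(BBRRBRRRBBRBRBR) = { 0, 1, 5/4, 81/64, 163/128, 653/512, 2613/2048 | 5227/4096, 1307/1024, 327/256, 41/32, 21/16, 11/8, 3/2, 2 } -> 10453/8192

10453/8192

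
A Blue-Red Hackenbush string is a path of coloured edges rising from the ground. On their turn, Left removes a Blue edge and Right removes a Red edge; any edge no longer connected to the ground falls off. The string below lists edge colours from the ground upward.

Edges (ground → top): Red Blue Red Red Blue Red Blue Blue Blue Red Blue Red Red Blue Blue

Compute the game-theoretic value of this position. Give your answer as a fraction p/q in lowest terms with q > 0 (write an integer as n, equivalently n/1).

-13401/16384

step 1: add Red to get R; options L={ — } R={ 0 } => -1
step 2: add Blue to get RB; options L={ -1 } R={ 0 } => -1/2
step 3: add Red to get RBR; options L={ -1 } R={ -1/2,0 } => -3/4
step 4: add Red to get RBRR; options L={ -1 } R={ -3/4,-1/2,0 } => -7/8
step 5: add Blue to get RBRRB; options L={ -1,-7/8 } R={ -3/4,-1/2,0 } => -13/16
step 6: add Red to get RBRRBR; options L={ -1,-7/8 } R={ -13/16,-3/4,-1/2,0 } => -27/32
step 7: add Blue to get RBRRBRB; options L={ -1,-7/8,-27/32 } R={ -13/16,-3/4,-1/2,0 } => -53/64
step 8: add Blue to get RBRRBRBB; options L={ -1,-7/8,-27/32,-53/64 } R={ -13/16,-3/4,-1/2,0 } => -105/128
step 9: add Blue to get RBRRBRBBB; options L={ -1,-7/8,-27/32,-53/64,-105/128 } R={ -13/16,-3/4,-1/2,0 } => -209/256
step 10: add Red to get RBRRBRBBBR; options L={ -1,-7/8,-27/32,-53/64,-105/128 } R={ -209/256,-13/16,-3/4,-1/2,0 } => -419/512
step 11: add Blue to get RBRRBRBBBRB; options L={ -1,-7/8,-27/32,-53/64,-105/128,-419/512 } R={ -209/256,-13/16,-3/4,-1/2,0 } => -837/1024
step 12: add Red to get RBRRBRBBBRBR; options L={ -1,-7/8,-27/32,-53/64,-105/128,-419/512 } R={ -837/1024,-209/256,-13/16,-3/4,-1/2,0 } => -1675/2048
step 13: add Red to get RBRRBRBBBRBRR; options L={ -1,-7/8,-27/32,-53/64,-105/128,-419/512 } R={ -1675/2048,-837/1024,-209/256,-13/16,-3/4,-1/2,0 } => -3351/4096
step 14: add Blue to get RBRRBRBBBRBRRB; options L={ -1,-7/8,-27/32,-53/64,-105/128,-419/512,-3351/4096 } R={ -1675/2048,-837/1024,-209/256,-13/16,-3/4,-1/2,0 } => -6701/8192
step 15: add Blue to get RBRRBRBBBRBRRBB; options L={ -1,-7/8,-27/32,-53/64,-105/128,-419/512,-3351/4096,-6701/8192 } R={ -1675/2048,-837/1024,-209/256,-13/16,-3/4,-1/2,0 } => -13401/16384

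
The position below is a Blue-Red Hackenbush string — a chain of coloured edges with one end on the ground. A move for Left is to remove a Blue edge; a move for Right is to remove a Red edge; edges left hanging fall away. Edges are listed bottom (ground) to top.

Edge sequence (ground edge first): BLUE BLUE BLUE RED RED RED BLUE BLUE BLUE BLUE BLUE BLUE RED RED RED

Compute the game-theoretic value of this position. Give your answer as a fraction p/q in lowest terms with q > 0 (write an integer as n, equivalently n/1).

9201/4096

Prefix values for BLUE BLUE BLUE RED RED RED BLUE BLUE BLUE BLUE BLUE BLUE RED RED RED via {L|R} + simplicity:
g(B) = { 0 | · } so 1
g(BB) = { 0, 1 | · } so 2
g(BBB) = { 0, 1, 2 | · } so 3
g(BBBR) = { 0, 1, 2 | 3 } so 5/2
g(BBBRR) = { 0, 1, 2 | 5/2, 3 } so 9/4
g(BBBRRR) = { 0, 1, 2 | 9/4, 5/2, 3 } so 17/8
g(BBBRRRB) = { 0, 1, 2, 17/8 | 9/4, 5/2, 3 } so 35/16
g(BBBRRRBB) = { 0, 1, 2, 17/8, 35/16 | 9/4, 5/2, 3 } so 71/32
g(BBBRRRBBB) = { 0, 1, 2, 17/8, 35/16, 71/32 | 9/4, 5/2, 3 } so 143/64
g(BBBRRRBBBB) = { 0, 1, 2, 17/8, 35/16, 71/32, 143/64 | 9/4, 5/2, 3 } so 287/128
g(BBBRRRBBBBB) = { 0, 1, 2, 17/8, 35/16, 71/32, 143/64, 287/128 | 9/4, 5/2, 3 } so 575/256
g(BBBRRRBBBBBB) = { 0, 1, 2, 17/8, 35/16, 71/32, 143/64, 287/128, 575/256 | 9/4, 5/2, 3 } so 1151/512
g(BBBRRRBBBBBBR) = { 0, 1, 2, 17/8, 35/16, 71/32, 143/64, 287/128, 575/256 | 1151/512, 9/4, 5/2, 3 } so 2301/1024
g(BBBRRRBBBBBBRR) = { 0, 1, 2, 17/8, 35/16, 71/32, 143/64, 287/128, 575/256 | 2301/1024, 1151/512, 9/4, 5/2, 3 } so 4601/2048
g(BBBRRRBBBBBBRRR) = { 0, 1, 2, 17/8, 35/16, 71/32, 143/64, 287/128, 575/256 | 4601/2048, 2301/1024, 1151/512, 9/4, 5/2, 3 } so 9201/4096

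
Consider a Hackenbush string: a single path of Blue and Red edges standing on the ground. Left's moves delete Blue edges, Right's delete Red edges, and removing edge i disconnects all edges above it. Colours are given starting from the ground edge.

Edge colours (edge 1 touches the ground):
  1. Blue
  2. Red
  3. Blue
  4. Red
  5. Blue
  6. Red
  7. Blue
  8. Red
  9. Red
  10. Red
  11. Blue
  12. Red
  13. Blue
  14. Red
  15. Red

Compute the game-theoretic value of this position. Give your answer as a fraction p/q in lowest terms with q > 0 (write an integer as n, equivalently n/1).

B: Left { 0 }, Right {  } = simplest 1
BR: Left { 0 }, Right { 1 } = simplest 1/2
BRB: Left { 0,1/2 }, Right { 1 } = simplest 3/4
BRBR: Left { 0,1/2 }, Right { 3/4,1 } = simplest 5/8
BRBRB: Left { 0,1/2,5/8 }, Right { 3/4,1 } = simplest 11/16
BRBRBR: Left { 0,1/2,5/8 }, Right { 11/16,3/4,1 } = simplest 21/32
BRBRBRB: Left { 0,1/2,5/8,21/32 }, Right { 11/16,3/4,1 } = simplest 43/64
BRBRBRBR: Left { 0,1/2,5/8,21/32 }, Right { 43/64,11/16,3/4,1 } = simplest 85/128
BRBRBRBRR: Left { 0,1/2,5/8,21/32 }, Right { 85/128,43/64,11/16,3/4,1 } = simplest 169/256
BRBRBRBRRR: Left { 0,1/2,5/8,21/32 }, Right { 169/256,85/128,43/64,11/16,3/4,1 } = simplest 337/512
BRBRBRBRRRB: Left { 0,1/2,5/8,21/32,337/512 }, Right { 169/256,85/128,43/64,11/16,3/4,1 } = simplest 675/1024
BRBRBRBRRRBR: Left { 0,1/2,5/8,21/32,337/512 }, Right { 675/1024,169/256,85/128,43/64,11/16,3/4,1 } = simplest 1349/2048
BRBRBRBRRRBRB: Left { 0,1/2,5/8,21/32,337/512,1349/2048 }, Right { 675/1024,169/256,85/128,43/64,11/16,3/4,1 } = simplest 2699/4096
BRBRBRBRRRBRBR: Left { 0,1/2,5/8,21/32,337/512,1349/2048 }, Right { 2699/4096,675/1024,169/256,85/128,43/64,11/16,3/4,1 } = simplest 5397/8192
BRBRBRBRRRBRBRR: Left { 0,1/2,5/8,21/32,337/512,1349/2048 }, Right { 5397/8192,2699/4096,675/1024,169/256,85/128,43/64,11/16,3/4,1 } = simplest 10793/16384

10793/16384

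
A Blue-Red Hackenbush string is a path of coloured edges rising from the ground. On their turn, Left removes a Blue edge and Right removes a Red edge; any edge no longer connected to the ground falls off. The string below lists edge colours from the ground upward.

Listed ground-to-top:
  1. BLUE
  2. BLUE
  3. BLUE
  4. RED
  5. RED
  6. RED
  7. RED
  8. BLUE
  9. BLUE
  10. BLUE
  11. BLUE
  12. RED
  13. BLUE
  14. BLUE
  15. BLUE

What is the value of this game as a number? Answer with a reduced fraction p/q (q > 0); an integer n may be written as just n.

8687/4096

Recurse on prefixes of the 15-edge string BLUE BLUE BLUE RED RED RED RED BLUE BLUE BLUE BLUE RED BLUE BLUE BLUE:
val_1 [B]  L=[0]  R=[—]  => 1
val_2 [BB]  L=[0; 1]  R=[—]  => 2
val_3 [BBB]  L=[0; 1; 2]  R=[—]  => 3
val_4 [BBBR]  L=[0; 1; 2]  R=[3]  => 5/2
val_5 [BBBRR]  L=[0; 1; 2]  R=[5/2; 3]  => 9/4
val_6 [BBBRRR]  L=[0; 1; 2]  R=[9/4; 5/2; 3]  => 17/8
val_7 [BBBRRRR]  L=[0; 1; 2]  R=[17/8; 9/4; 5/2; 3]  => 33/16
val_8 [BBBRRRRB]  L=[0; 1; 2; 33/16]  R=[17/8; 9/4; 5/2; 3]  => 67/32
val_9 [BBBRRRRBB]  L=[0; 1; 2; 33/16; 67/32]  R=[17/8; 9/4; 5/2; 3]  => 135/64
val_10 [BBBRRRRBBB]  L=[0; 1; 2; 33/16; 67/32; 135/64]  R=[17/8; 9/4; 5/2; 3]  => 271/128
val_11 [BBBRRRRBBBB]  L=[0; 1; 2; 33/16; 67/32; 135/64; 271/128]  R=[17/8; 9/4; 5/2; 3]  => 543/256
val_12 [BBBRRRRBBBBR]  L=[0; 1; 2; 33/16; 67/32; 135/64; 271/128]  R=[543/256; 17/8; 9/4; 5/2; 3]  => 1085/512
val_13 [BBBRRRRBBBBRB]  L=[0; 1; 2; 33/16; 67/32; 135/64; 271/128; 1085/512]  R=[543/256; 17/8; 9/4; 5/2; 3]  => 2171/1024
val_14 [BBBRRRRBBBBRBB]  L=[0; 1; 2; 33/16; 67/32; 135/64; 271/128; 1085/512; 2171/1024]  R=[543/256; 17/8; 9/4; 5/2; 3]  => 4343/2048
val_15 [BBBRRRRBBBBRBBB]  L=[0; 1; 2; 33/16; 67/32; 135/64; 271/128; 1085/512; 2171/1024; 4343/2048]  R=[543/256; 17/8; 9/4; 5/2; 3]  => 8687/4096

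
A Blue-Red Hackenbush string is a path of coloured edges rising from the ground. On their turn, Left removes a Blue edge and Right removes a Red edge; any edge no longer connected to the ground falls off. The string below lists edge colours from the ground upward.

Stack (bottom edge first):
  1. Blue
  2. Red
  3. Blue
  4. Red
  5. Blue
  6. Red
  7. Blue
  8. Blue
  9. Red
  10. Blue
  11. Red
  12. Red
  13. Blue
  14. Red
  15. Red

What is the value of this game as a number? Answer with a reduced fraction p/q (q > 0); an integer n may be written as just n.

val_1 [B]  L=[0]  R=[none]  = 1
val_2 [BR]  L=[0]  R=[1]  = 1/2
val_3 [BRB]  L=[0; 1/2]  R=[1]  = 3/4
val_4 [BRBR]  L=[0; 1/2]  R=[3/4; 1]  = 5/8
val_5 [BRBRB]  L=[0; 1/2; 5/8]  R=[3/4; 1]  = 11/16
val_6 [BRBRBR]  L=[0; 1/2; 5/8]  R=[11/16; 3/4; 1]  = 21/32
val_7 [BRBRBRB]  L=[0; 1/2; 5/8; 21/32]  R=[11/16; 3/4; 1]  = 43/64
val_8 [BRBRBRBB]  L=[0; 1/2; 5/8; 21/32; 43/64]  R=[11/16; 3/4; 1]  = 87/128
val_9 [BRBRBRBBR]  L=[0; 1/2; 5/8; 21/32; 43/64]  R=[87/128; 11/16; 3/4; 1]  = 173/256
val_10 [BRBRBRBBRB]  L=[0; 1/2; 5/8; 21/32; 43/64; 173/256]  R=[87/128; 11/16; 3/4; 1]  = 347/512
val_11 [BRBRBRBBRBR]  L=[0; 1/2; 5/8; 21/32; 43/64; 173/256]  R=[347/512; 87/128; 11/16; 3/4; 1]  = 693/1024
val_12 [BRBRBRBBRBRR]  L=[0; 1/2; 5/8; 21/32; 43/64; 173/256]  R=[693/1024; 347/512; 87/128; 11/16; 3/4; 1]  = 1385/2048
val_13 [BRBRBRBBRBRRB]  L=[0; 1/2; 5/8; 21/32; 43/64; 173/256; 1385/2048]  R=[693/1024; 347/512; 87/128; 11/16; 3/4; 1]  = 2771/4096
val_14 [BRBRBRBBRBRRBR]  L=[0; 1/2; 5/8; 21/32; 43/64; 173/256; 1385/2048]  R=[2771/4096; 693/1024; 347/512; 87/128; 11/16; 3/4; 1]  = 5541/8192
val_15 [BRBRBRBBRBRRBRR]  L=[0; 1/2; 5/8; 21/32; 43/64; 173/256; 1385/2048]  R=[5541/8192; 2771/4096; 693/1024; 347/512; 87/128; 11/16; 3/4; 1]  = 11081/16384

11081/16384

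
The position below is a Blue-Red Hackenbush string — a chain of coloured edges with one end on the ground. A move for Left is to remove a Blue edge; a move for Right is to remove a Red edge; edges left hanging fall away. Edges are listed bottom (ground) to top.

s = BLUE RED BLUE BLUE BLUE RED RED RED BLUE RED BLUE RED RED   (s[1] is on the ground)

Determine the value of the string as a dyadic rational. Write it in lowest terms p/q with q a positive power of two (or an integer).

edge 1 of 13 (BLUE): { 0 | — } -> 1
edge 2 of 13 (RED): { 0 | 1 } -> 1/2
edge 3 of 13 (BLUE): { 0,1/2 | 1 } -> 3/4
edge 4 of 13 (BLUE): { 0,1/2,3/4 | 1 } -> 7/8
edge 5 of 13 (BLUE): { 0,1/2,3/4,7/8 | 1 } -> 15/16
edge 6 of 13 (RED): { 0,1/2,3/4,7/8 | 15/16,1 } -> 29/32
edge 7 of 13 (RED): { 0,1/2,3/4,7/8 | 29/32,15/16,1 } -> 57/64
edge 8 of 13 (RED): { 0,1/2,3/4,7/8 | 57/64,29/32,15/16,1 } -> 113/128
edge 9 of 13 (BLUE): { 0,1/2,3/4,7/8,113/128 | 57/64,29/32,15/16,1 } -> 227/256
edge 10 of 13 (RED): { 0,1/2,3/4,7/8,113/128 | 227/256,57/64,29/32,15/16,1 } -> 453/512
edge 11 of 13 (BLUE): { 0,1/2,3/4,7/8,113/128,453/512 | 227/256,57/64,29/32,15/16,1 } -> 907/1024
edge 12 of 13 (RED): { 0,1/2,3/4,7/8,113/128,453/512 | 907/1024,227/256,57/64,29/32,15/16,1 } -> 1813/2048
edge 13 of 13 (RED): { 0,1/2,3/4,7/8,113/128,453/512 | 1813/2048,907/1024,227/256,57/64,29/32,15/16,1 } -> 3625/4096

3625/4096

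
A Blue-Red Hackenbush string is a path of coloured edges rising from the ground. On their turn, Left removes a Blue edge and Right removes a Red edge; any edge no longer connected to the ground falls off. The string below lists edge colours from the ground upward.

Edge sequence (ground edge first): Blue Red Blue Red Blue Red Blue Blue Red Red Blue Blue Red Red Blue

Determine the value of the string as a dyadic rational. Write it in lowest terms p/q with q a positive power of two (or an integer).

Build value(s[:k]) for k = 1..15, string s = Blue Red Blue Red Blue Red Blue Blue Red Red Blue Blue Red Red Blue.
step 1: add Blue to get B; options L={ 0 } R={ ∅ } → 1
step 2: add Red to get BR; options L={ 0 } R={ 1 } → 1/2
step 3: add Blue to get BRB; options L={ 0,1/2 } R={ 1 } → 3/4
step 4: add Red to get BRBR; options L={ 0,1/2 } R={ 3/4,1 } → 5/8
step 5: add Blue to get BRBRB; options L={ 0,1/2,5/8 } R={ 3/4,1 } → 11/16
step 6: add Red to get BRBRBR; options L={ 0,1/2,5/8 } R={ 11/16,3/4,1 } → 21/32
step 7: add Blue to get BRBRBRB; options L={ 0,1/2,5/8,21/32 } R={ 11/16,3/4,1 } → 43/64
step 8: add Blue to get BRBRBRBB; options L={ 0,1/2,5/8,21/32,43/64 } R={ 11/16,3/4,1 } → 87/128
step 9: add Red to get BRBRBRBBR; options L={ 0,1/2,5/8,21/32,43/64 } R={ 87/128,11/16,3/4,1 } → 173/256
step 10: add Red to get BRBRBRBBRR; options L={ 0,1/2,5/8,21/32,43/64 } R={ 173/256,87/128,11/16,3/4,1 } → 345/512
step 11: add Blue to get BRBRBRBBRRB; options L={ 0,1/2,5/8,21/32,43/64,345/512 } R={ 173/256,87/128,11/16,3/4,1 } → 691/1024
step 12: add Blue to get BRBRBRBBRRBB; options L={ 0,1/2,5/8,21/32,43/64,345/512,691/1024 } R={ 173/256,87/128,11/16,3/4,1 } → 1383/2048
step 13: add Red to get BRBRBRBBRRBBR; options L={ 0,1/2,5/8,21/32,43/64,345/512,691/1024 } R={ 1383/2048,173/256,87/128,11/16,3/4,1 } → 2765/4096
step 14: add Red to get BRBRBRBBRRBBRR; options L={ 0,1/2,5/8,21/32,43/64,345/512,691/1024 } R={ 2765/4096,1383/2048,173/256,87/128,11/16,3/4,1 } → 5529/8192
step 15: add Blue to get BRBRBRBBRRBBRRB; options L={ 0,1/2,5/8,21/32,43/64,345/512,691/1024,5529/8192 } R={ 2765/4096,1383/2048,173/256,87/128,11/16,3/4,1 } → 11059/16384

11059/16384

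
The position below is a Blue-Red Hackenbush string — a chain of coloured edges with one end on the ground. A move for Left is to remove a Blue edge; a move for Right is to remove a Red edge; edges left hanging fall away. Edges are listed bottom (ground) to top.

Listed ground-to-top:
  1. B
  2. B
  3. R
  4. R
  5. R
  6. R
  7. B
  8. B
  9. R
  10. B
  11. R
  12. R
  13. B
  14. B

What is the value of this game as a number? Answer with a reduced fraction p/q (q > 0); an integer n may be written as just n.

v_1 [B]  L=[0]  R=[none]  gives 1
v_2 [BB]  L=[0 1]  R=[none]  gives 2
v_3 [BBR]  L=[0 1]  R=[2]  gives 3/2
v_4 [BBRR]  L=[0 1]  R=[3/2 2]  gives 5/4
v_5 [BBRRR]  L=[0 1]  R=[5/4 3/2 2]  gives 9/8
v_6 [BBRRRR]  L=[0 1]  R=[9/8 5/4 3/2 2]  gives 17/16
v_7 [BBRRRRB]  L=[0 1 17/16]  R=[9/8 5/4 3/2 2]  gives 35/32
v_8 [BBRRRRBB]  L=[0 1 17/16 35/32]  R=[9/8 5/4 3/2 2]  gives 71/64
v_9 [BBRRRRBBR]  L=[0 1 17/16 35/32]  R=[71/64 9/8 5/4 3/2 2]  gives 141/128
v_10 [BBRRRRBBRB]  L=[0 1 17/16 35/32 141/128]  R=[71/64 9/8 5/4 3/2 2]  gives 283/256
v_11 [BBRRRRBBRBR]  L=[0 1 17/16 35/32 141/128]  R=[283/256 71/64 9/8 5/4 3/2 2]  gives 565/512
v_12 [BBRRRRBBRBRR]  L=[0 1 17/16 35/32 141/128]  R=[565/512 283/256 71/64 9/8 5/4 3/2 2]  gives 1129/1024
v_13 [BBRRRRBBRBRRB]  L=[0 1 17/16 35/32 141/128 1129/1024]  R=[565/512 283/256 71/64 9/8 5/4 3/2 2]  gives 2259/2048
v_14 [BBRRRRBBRBRRBB]  L=[0 1 17/16 35/32 141/128 1129/1024 2259/2048]  R=[565/512 283/256 71/64 9/8 5/4 3/2 2]  gives 4519/4096

4519/4096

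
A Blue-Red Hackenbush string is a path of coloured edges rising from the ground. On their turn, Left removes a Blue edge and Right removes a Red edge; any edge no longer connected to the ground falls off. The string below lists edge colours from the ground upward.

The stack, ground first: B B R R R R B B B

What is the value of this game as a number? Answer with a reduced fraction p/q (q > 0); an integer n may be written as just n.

B: Left { 0 }, Right { — } = simplest 1
BB: Left { 0,1 }, Right { — } = simplest 2
BBR: Left { 0,1 }, Right { 2 } = simplest 3/2
BBRR: Left { 0,1 }, Right { 3/2,2 } = simplest 5/4
BBRRR: Left { 0,1 }, Right { 5/4,3/2,2 } = simplest 9/8
BBRRRR: Left { 0,1 }, Right { 9/8,5/4,3/2,2 } = simplest 17/16
BBRRRRB: Left { 0,1,17/16 }, Right { 9/8,5/4,3/2,2 } = simplest 35/32
BBRRRRBB: Left { 0,1,17/16,35/32 }, Right { 9/8,5/4,3/2,2 } = simplest 71/64
BBRRRRBBB: Left { 0,1,17/16,35/32,71/64 }, Right { 9/8,5/4,3/2,2 } = simplest 143/128

143/128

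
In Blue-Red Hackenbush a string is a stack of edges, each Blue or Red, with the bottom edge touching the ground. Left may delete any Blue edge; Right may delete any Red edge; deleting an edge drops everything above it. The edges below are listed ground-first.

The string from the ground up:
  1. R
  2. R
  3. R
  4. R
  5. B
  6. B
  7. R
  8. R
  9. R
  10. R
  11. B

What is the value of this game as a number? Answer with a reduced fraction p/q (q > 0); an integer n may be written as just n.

-445/128

Build val(s[:k]) for k = 1..11, string s = R R R R B B R R R R B.
1 of 11 · R · max L −∞ · min R 0 → -1
2 of 11 · RR · max L −∞ · min R -1 → -2
3 of 11 · RRR · max L −∞ · min R -2 → -3
4 of 11 · RRRR · max L −∞ · min R -3 → -4
5 of 11 · RRRRB · max L -4 · min R -3 → -7/2
6 of 11 · RRRRBB · max L -7/2 · min R -3 → -13/4
7 of 11 · RRRRBBR · max L -7/2 · min R -13/4 → -27/8
8 of 11 · RRRRBBRR · max L -7/2 · min R -27/8 → -55/16
9 of 11 · RRRRBBRRR · max L -7/2 · min R -55/16 → -111/32
10 of 11 · RRRRBBRRRR · max L -7/2 · min R -111/32 → -223/64
11 of 11 · RRRRBBRRRRB · max L -223/64 · min R -111/32 → -445/128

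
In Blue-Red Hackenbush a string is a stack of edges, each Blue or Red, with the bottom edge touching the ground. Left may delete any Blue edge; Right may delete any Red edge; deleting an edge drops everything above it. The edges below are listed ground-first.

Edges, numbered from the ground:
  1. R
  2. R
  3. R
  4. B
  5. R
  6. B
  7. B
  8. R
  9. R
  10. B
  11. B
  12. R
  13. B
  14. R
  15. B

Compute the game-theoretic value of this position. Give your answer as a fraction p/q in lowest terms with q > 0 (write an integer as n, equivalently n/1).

Build G(s[:k]) for k = 1..15, string s = R R R B R B B R R B B R B R B.
1 of 15 · R · max L −∞ · min R 0 ⇒ -1
2 of 15 · RR · max L −∞ · min R -1 ⇒ -2
3 of 15 · RRR · max L −∞ · min R -2 ⇒ -3
4 of 15 · RRRB · max L -3 · min R -2 ⇒ -5/2
5 of 15 · RRRBR · max L -3 · min R -5/2 ⇒ -11/4
6 of 15 · RRRBRB · max L -11/4 · min R -5/2 ⇒ -21/8
7 of 15 · RRRBRBB · max L -21/8 · min R -5/2 ⇒ -41/16
8 of 15 · RRRBRBBR · max L -21/8 · min R -41/16 ⇒ -83/32
9 of 15 · RRRBRBBRR · max L -21/8 · min R -83/32 ⇒ -167/64
10 of 15 · RRRBRBBRRB · max L -167/64 · min R -83/32 ⇒ -333/128
11 of 15 · RRRBRBBRRBB · max L -333/128 · min R -83/32 ⇒ -665/256
12 of 15 · RRRBRBBRRBBR · max L -333/128 · min R -665/256 ⇒ -1331/512
13 of 15 · RRRBRBBRRBBRB · max L -1331/512 · min R -665/256 ⇒ -2661/1024
14 of 15 · RRRBRBBRRBBRBR · max L -1331/512 · min R -2661/1024 ⇒ -5323/2048
15 of 15 · RRRBRBBRRBBRBRB · max L -5323/2048 · min R -2661/1024 ⇒ -10645/4096

-10645/4096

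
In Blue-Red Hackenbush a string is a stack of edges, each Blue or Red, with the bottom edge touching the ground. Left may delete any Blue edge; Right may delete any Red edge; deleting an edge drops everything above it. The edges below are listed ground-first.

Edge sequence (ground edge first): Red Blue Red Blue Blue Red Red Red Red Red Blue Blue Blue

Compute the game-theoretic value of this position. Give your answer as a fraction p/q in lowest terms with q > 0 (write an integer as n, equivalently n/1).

step 1: add Red to get R; options L={ none } R={ 0 } → -1
step 2: add Blue to get RB; options L={ -1 } R={ 0 } → -1/2
step 3: add Red to get RBR; options L={ -1 } R={ -1/2 0 } → -3/4
step 4: add Blue to get RBRB; options L={ -1 -3/4 } R={ -1/2 0 } → -5/8
step 5: add Blue to get RBRBB; options L={ -1 -3/4 -5/8 } R={ -1/2 0 } → -9/16
step 6: add Red to get RBRBBR; options L={ -1 -3/4 -5/8 } R={ -9/16 -1/2 0 } → -19/32
step 7: add Red to get RBRBBRR; options L={ -1 -3/4 -5/8 } R={ -19/32 -9/16 -1/2 0 } → -39/64
step 8: add Red to get RBRBBRRR; options L={ -1 -3/4 -5/8 } R={ -39/64 -19/32 -9/16 -1/2 0 } → -79/128
step 9: add Red to get RBRBBRRRR; options L={ -1 -3/4 -5/8 } R={ -79/128 -39/64 -19/32 -9/16 -1/2 0 } → -159/256
step 10: add Red to get RBRBBRRRRR; options L={ -1 -3/4 -5/8 } R={ -159/256 -79/128 -39/64 -19/32 -9/16 -1/2 0 } → -319/512
step 11: add Blue to get RBRBBRRRRRB; options L={ -1 -3/4 -5/8 -319/512 } R={ -159/256 -79/128 -39/64 -19/32 -9/16 -1/2 0 } → -637/1024
step 12: add Blue to get RBRBBRRRRRBB; options L={ -1 -3/4 -5/8 -319/512 -637/1024 } R={ -159/256 -79/128 -39/64 -19/32 -9/16 -1/2 0 } → -1273/2048
step 13: add Blue to get RBRBBRRRRRBBB; options L={ -1 -3/4 -5/8 -319/512 -637/1024 -1273/2048 } R={ -159/256 -79/128 -39/64 -19/32 -9/16 -1/2 0 } → -2545/4096

-2545/4096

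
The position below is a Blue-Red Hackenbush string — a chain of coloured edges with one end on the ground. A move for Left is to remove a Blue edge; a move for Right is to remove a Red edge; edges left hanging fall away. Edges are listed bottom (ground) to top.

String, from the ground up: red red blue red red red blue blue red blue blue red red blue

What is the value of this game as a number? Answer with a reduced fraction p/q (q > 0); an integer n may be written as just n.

edge 1 of 14 (red): {  | 0 } — -1
edge 2 of 14 (red): {  | -1 0 } — -2
edge 3 of 14 (blue): { -2 | -1 0 } — -3/2
edge 4 of 14 (red): { -2 | -3/2 -1 0 } — -7/4
edge 5 of 14 (red): { -2 | -7/4 -3/2 -1 0 } — -15/8
edge 6 of 14 (red): { -2 | -15/8 -7/4 -3/2 -1 0 } — -31/16
edge 7 of 14 (blue): { -2 -31/16 | -15/8 -7/4 -3/2 -1 0 } — -61/32
edge 8 of 14 (blue): { -2 -31/16 -61/32 | -15/8 -7/4 -3/2 -1 0 } — -121/64
edge 9 of 14 (red): { -2 -31/16 -61/32 | -121/64 -15/8 -7/4 -3/2 -1 0 } — -243/128
edge 10 of 14 (blue): { -2 -31/16 -61/32 -243/128 | -121/64 -15/8 -7/4 -3/2 -1 0 } — -485/256
edge 11 of 14 (blue): { -2 -31/16 -61/32 -243/128 -485/256 | -121/64 -15/8 -7/4 -3/2 -1 0 } — -969/512
edge 12 of 14 (red): { -2 -31/16 -61/32 -243/128 -485/256 | -969/512 -121/64 -15/8 -7/4 -3/2 -1 0 } — -1939/1024
edge 13 of 14 (red): { -2 -31/16 -61/32 -243/128 -485/256 | -1939/1024 -969/512 -121/64 -15/8 -7/4 -3/2 -1 0 } — -3879/2048
edge 14 of 14 (blue): { -2 -31/16 -61/32 -243/128 -485/256 -3879/2048 | -1939/1024 -969/512 -121/64 -15/8 -7/4 -3/2 -1 0 } — -7757/4096

-7757/4096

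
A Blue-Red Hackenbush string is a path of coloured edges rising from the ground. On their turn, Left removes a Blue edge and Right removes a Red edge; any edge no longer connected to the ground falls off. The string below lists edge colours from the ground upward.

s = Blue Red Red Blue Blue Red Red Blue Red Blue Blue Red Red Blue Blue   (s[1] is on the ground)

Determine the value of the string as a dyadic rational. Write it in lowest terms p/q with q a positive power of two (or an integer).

6503/16384

Recurse on prefixes of the 15-edge string Blue Red Red Blue Blue Red Red Blue Red Blue Blue Red Red Blue Blue:
v_1 [B]  L=[0]  R=[(no moves)]  = 1
v_2 [BR]  L=[0]  R=[1]  = 1/2
v_3 [BRR]  L=[0]  R=[1/2 1]  = 1/4
v_4 [BRRB]  L=[0 1/4]  R=[1/2 1]  = 3/8
v_5 [BRRBB]  L=[0 1/4 3/8]  R=[1/2 1]  = 7/16
v_6 [BRRBBR]  L=[0 1/4 3/8]  R=[7/16 1/2 1]  = 13/32
v_7 [BRRBBRR]  L=[0 1/4 3/8]  R=[13/32 7/16 1/2 1]  = 25/64
v_8 [BRRBBRRB]  L=[0 1/4 3/8 25/64]  R=[13/32 7/16 1/2 1]  = 51/128
v_9 [BRRBBRRBR]  L=[0 1/4 3/8 25/64]  R=[51/128 13/32 7/16 1/2 1]  = 101/256
v_10 [BRRBBRRBRB]  L=[0 1/4 3/8 25/64 101/256]  R=[51/128 13/32 7/16 1/2 1]  = 203/512
v_11 [BRRBBRRBRBB]  L=[0 1/4 3/8 25/64 101/256 203/512]  R=[51/128 13/32 7/16 1/2 1]  = 407/1024
v_12 [BRRBBRRBRBBR]  L=[0 1/4 3/8 25/64 101/256 203/512]  R=[407/1024 51/128 13/32 7/16 1/2 1]  = 813/2048
v_13 [BRRBBRRBRBBRR]  L=[0 1/4 3/8 25/64 101/256 203/512]  R=[813/2048 407/1024 51/128 13/32 7/16 1/2 1]  = 1625/4096
v_14 [BRRBBRRBRBBRRB]  L=[0 1/4 3/8 25/64 101/256 203/512 1625/4096]  R=[813/2048 407/1024 51/128 13/32 7/16 1/2 1]  = 3251/8192
v_15 [BRRBBRRBRBBRRBB]  L=[0 1/4 3/8 25/64 101/256 203/512 1625/4096 3251/8192]  R=[813/2048 407/1024 51/128 13/32 7/16 1/2 1]  = 6503/16384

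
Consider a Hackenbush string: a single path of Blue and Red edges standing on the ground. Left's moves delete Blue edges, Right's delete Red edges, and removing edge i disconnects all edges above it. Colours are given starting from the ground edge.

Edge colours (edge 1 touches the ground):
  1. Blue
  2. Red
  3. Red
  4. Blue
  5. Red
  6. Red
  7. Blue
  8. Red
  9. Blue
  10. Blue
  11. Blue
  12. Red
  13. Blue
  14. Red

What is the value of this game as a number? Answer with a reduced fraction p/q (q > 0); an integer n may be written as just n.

val_1 [B]  L=[0]  R=[none]  so 1
val_2 [BR]  L=[0]  R=[1]  so 1/2
val_3 [BRR]  L=[0]  R=[1/2; 1]  so 1/4
val_4 [BRRB]  L=[0; 1/4]  R=[1/2; 1]  so 3/8
val_5 [BRRBR]  L=[0; 1/4]  R=[3/8; 1/2; 1]  so 5/16
val_6 [BRRBRR]  L=[0; 1/4]  R=[5/16; 3/8; 1/2; 1]  so 9/32
val_7 [BRRBRRB]  L=[0; 1/4; 9/32]  R=[5/16; 3/8; 1/2; 1]  so 19/64
val_8 [BRRBRRBR]  L=[0; 1/4; 9/32]  R=[19/64; 5/16; 3/8; 1/2; 1]  so 37/128
val_9 [BRRBRRBRB]  L=[0; 1/4; 9/32; 37/128]  R=[19/64; 5/16; 3/8; 1/2; 1]  so 75/256
val_10 [BRRBRRBRBB]  L=[0; 1/4; 9/32; 37/128; 75/256]  R=[19/64; 5/16; 3/8; 1/2; 1]  so 151/512
val_11 [BRRBRRBRBBB]  L=[0; 1/4; 9/32; 37/128; 75/256; 151/512]  R=[19/64; 5/16; 3/8; 1/2; 1]  so 303/1024
val_12 [BRRBRRBRBBBR]  L=[0; 1/4; 9/32; 37/128; 75/256; 151/512]  R=[303/1024; 19/64; 5/16; 3/8; 1/2; 1]  so 605/2048
val_13 [BRRBRRBRBBBRB]  L=[0; 1/4; 9/32; 37/128; 75/256; 151/512; 605/2048]  R=[303/1024; 19/64; 5/16; 3/8; 1/2; 1]  so 1211/4096
val_14 [BRRBRRBRBBBRBR]  L=[0; 1/4; 9/32; 37/128; 75/256; 151/512; 605/2048]  R=[1211/4096; 303/1024; 19/64; 5/16; 3/8; 1/2; 1]  so 2421/8192

2421/8192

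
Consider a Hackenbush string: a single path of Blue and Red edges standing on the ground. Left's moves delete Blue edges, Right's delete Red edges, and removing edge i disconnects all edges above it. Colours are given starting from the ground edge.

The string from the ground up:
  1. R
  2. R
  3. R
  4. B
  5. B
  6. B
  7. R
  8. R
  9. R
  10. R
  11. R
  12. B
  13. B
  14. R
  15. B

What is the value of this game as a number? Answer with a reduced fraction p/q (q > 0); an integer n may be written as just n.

Prefix values for R R R B B B R R R R R B B R B via {L|R} + simplicity:
step 1: add R to get R; options L={ · } R={ 0 } -> -1
step 2: add R to get RR; options L={ · } R={ -1; 0 } -> -2
step 3: add R to get RRR; options L={ · } R={ -2; -1; 0 } -> -3
step 4: add B to get RRRB; options L={ -3 } R={ -2; -1; 0 } -> -5/2
step 5: add B to get RRRBB; options L={ -3; -5/2 } R={ -2; -1; 0 } -> -9/4
step 6: add B to get RRRBBB; options L={ -3; -5/2; -9/4 } R={ -2; -1; 0 } -> -17/8
step 7: add R to get RRRBBBR; options L={ -3; -5/2; -9/4 } R={ -17/8; -2; -1; 0 } -> -35/16
step 8: add R to get RRRBBBRR; options L={ -3; -5/2; -9/4 } R={ -35/16; -17/8; -2; -1; 0 } -> -71/32
step 9: add R to get RRRBBBRRR; options L={ -3; -5/2; -9/4 } R={ -71/32; -35/16; -17/8; -2; -1; 0 } -> -143/64
step 10: add R to get RRRBBBRRRR; options L={ -3; -5/2; -9/4 } R={ -143/64; -71/32; -35/16; -17/8; -2; -1; 0 } -> -287/128
step 11: add R to get RRRBBBRRRRR; options L={ -3; -5/2; -9/4 } R={ -287/128; -143/64; -71/32; -35/16; -17/8; -2; -1; 0 } -> -575/256
step 12: add B to get RRRBBBRRRRRB; options L={ -3; -5/2; -9/4; -575/256 } R={ -287/128; -143/64; -71/32; -35/16; -17/8; -2; -1; 0 } -> -1149/512
step 13: add B to get RRRBBBRRRRRBB; options L={ -3; -5/2; -9/4; -575/256; -1149/512 } R={ -287/128; -143/64; -71/32; -35/16; -17/8; -2; -1; 0 } -> -2297/1024
step 14: add R to get RRRBBBRRRRRBBR; options L={ -3; -5/2; -9/4; -575/256; -1149/512 } R={ -2297/1024; -287/128; -143/64; -71/32; -35/16; -17/8; -2; -1; 0 } -> -4595/2048
step 15: add B to get RRRBBBRRRRRBBRB; options L={ -3; -5/2; -9/4; -575/256; -1149/512; -4595/2048 } R={ -2297/1024; -287/128; -143/64; -71/32; -35/16; -17/8; -2; -1; 0 } -> -9189/4096

-9189/4096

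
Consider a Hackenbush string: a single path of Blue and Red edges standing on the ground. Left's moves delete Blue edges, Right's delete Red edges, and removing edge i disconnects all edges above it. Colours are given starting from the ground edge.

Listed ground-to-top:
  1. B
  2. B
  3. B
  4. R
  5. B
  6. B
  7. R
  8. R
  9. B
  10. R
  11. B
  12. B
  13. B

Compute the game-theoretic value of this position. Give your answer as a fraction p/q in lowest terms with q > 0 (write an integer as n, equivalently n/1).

2863/1024

Build v(s[:k]) for k = 1..13, string s = B B B R B B R R B R B B B.
v_1 [B]  L=[0]  R=[∅]  = 1
v_2 [BB]  L=[0, 1]  R=[∅]  = 2
v_3 [BBB]  L=[0, 1, 2]  R=[∅]  = 3
v_4 [BBBR]  L=[0, 1, 2]  R=[3]  = 5/2
v_5 [BBBRB]  L=[0, 1, 2, 5/2]  R=[3]  = 11/4
v_6 [BBBRBB]  L=[0, 1, 2, 5/2, 11/4]  R=[3]  = 23/8
v_7 [BBBRBBR]  L=[0, 1, 2, 5/2, 11/4]  R=[23/8, 3]  = 45/16
v_8 [BBBRBBRR]  L=[0, 1, 2, 5/2, 11/4]  R=[45/16, 23/8, 3]  = 89/32
v_9 [BBBRBBRRB]  L=[0, 1, 2, 5/2, 11/4, 89/32]  R=[45/16, 23/8, 3]  = 179/64
v_10 [BBBRBBRRBR]  L=[0, 1, 2, 5/2, 11/4, 89/32]  R=[179/64, 45/16, 23/8, 3]  = 357/128
v_11 [BBBRBBRRBRB]  L=[0, 1, 2, 5/2, 11/4, 89/32, 357/128]  R=[179/64, 45/16, 23/8, 3]  = 715/256
v_12 [BBBRBBRRBRBB]  L=[0, 1, 2, 5/2, 11/4, 89/32, 357/128, 715/256]  R=[179/64, 45/16, 23/8, 3]  = 1431/512
v_13 [BBBRBBRRBRBBB]  L=[0, 1, 2, 5/2, 11/4, 89/32, 357/128, 715/256, 1431/512]  R=[179/64, 45/16, 23/8, 3]  = 2863/1024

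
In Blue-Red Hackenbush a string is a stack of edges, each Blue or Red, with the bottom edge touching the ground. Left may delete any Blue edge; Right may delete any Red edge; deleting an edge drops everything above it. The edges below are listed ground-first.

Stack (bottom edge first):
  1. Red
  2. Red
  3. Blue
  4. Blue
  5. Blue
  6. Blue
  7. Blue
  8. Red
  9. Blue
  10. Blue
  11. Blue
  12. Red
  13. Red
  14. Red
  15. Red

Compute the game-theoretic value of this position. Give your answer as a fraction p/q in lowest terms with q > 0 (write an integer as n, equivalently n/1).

-8479/8192

1 of 15 · R · max L −∞ · min R 0 so -1
2 of 15 · RR · max L −∞ · min R -1 so -2
3 of 15 · RRB · max L -2 · min R -1 so -3/2
4 of 15 · RRBB · max L -3/2 · min R -1 so -5/4
5 of 15 · RRBBB · max L -5/4 · min R -1 so -9/8
6 of 15 · RRBBBB · max L -9/8 · min R -1 so -17/16
7 of 15 · RRBBBBB · max L -17/16 · min R -1 so -33/32
8 of 15 · RRBBBBBR · max L -17/16 · min R -33/32 so -67/64
9 of 15 · RRBBBBBRB · max L -67/64 · min R -33/32 so -133/128
10 of 15 · RRBBBBBRBB · max L -133/128 · min R -33/32 so -265/256
11 of 15 · RRBBBBBRBBB · max L -265/256 · min R -33/32 so -529/512
12 of 15 · RRBBBBBRBBBR · max L -265/256 · min R -529/512 so -1059/1024
13 of 15 · RRBBBBBRBBBRR · max L -265/256 · min R -1059/1024 so -2119/2048
14 of 15 · RRBBBBBRBBBRRR · max L -265/256 · min R -2119/2048 so -4239/4096
15 of 15 · RRBBBBBRBBBRRRR · max L -265/256 · min R -4239/4096 so -8479/8192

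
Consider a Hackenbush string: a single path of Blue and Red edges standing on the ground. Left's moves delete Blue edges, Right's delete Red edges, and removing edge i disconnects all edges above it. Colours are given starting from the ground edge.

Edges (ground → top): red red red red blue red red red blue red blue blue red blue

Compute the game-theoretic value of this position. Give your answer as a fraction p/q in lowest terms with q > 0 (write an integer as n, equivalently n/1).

-4005/1024

Recurse on prefixes of the 14-edge string red red red red blue red red red blue red blue blue red blue:
edge 1 of 14 (red): { — | 0 } = -1
edge 2 of 14 (red): { — | -1,0 } = -2
edge 3 of 14 (red): { — | -2,-1,0 } = -3
edge 4 of 14 (red): { — | -3,-2,-1,0 } = -4
edge 5 of 14 (blue): { -4 | -3,-2,-1,0 } = -7/2
edge 6 of 14 (red): { -4 | -7/2,-3,-2,-1,0 } = -15/4
edge 7 of 14 (red): { -4 | -15/4,-7/2,-3,-2,-1,0 } = -31/8
edge 8 of 14 (red): { -4 | -31/8,-15/4,-7/2,-3,-2,-1,0 } = -63/16
edge 9 of 14 (blue): { -4,-63/16 | -31/8,-15/4,-7/2,-3,-2,-1,0 } = -125/32
edge 10 of 14 (red): { -4,-63/16 | -125/32,-31/8,-15/4,-7/2,-3,-2,-1,0 } = -251/64
edge 11 of 14 (blue): { -4,-63/16,-251/64 | -125/32,-31/8,-15/4,-7/2,-3,-2,-1,0 } = -501/128
edge 12 of 14 (blue): { -4,-63/16,-251/64,-501/128 | -125/32,-31/8,-15/4,-7/2,-3,-2,-1,0 } = -1001/256
edge 13 of 14 (red): { -4,-63/16,-251/64,-501/128 | -1001/256,-125/32,-31/8,-15/4,-7/2,-3,-2,-1,0 } = -2003/512
edge 14 of 14 (blue): { -4,-63/16,-251/64,-501/128,-2003/512 | -1001/256,-125/32,-31/8,-15/4,-7/2,-3,-2,-1,0 } = -4005/1024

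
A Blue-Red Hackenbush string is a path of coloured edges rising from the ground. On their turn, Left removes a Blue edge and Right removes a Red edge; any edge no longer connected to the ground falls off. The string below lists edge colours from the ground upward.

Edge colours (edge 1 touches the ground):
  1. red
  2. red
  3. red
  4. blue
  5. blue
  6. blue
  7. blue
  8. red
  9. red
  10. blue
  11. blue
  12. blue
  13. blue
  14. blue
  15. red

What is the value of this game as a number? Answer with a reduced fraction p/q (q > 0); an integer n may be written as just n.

-8579/4096

Prefix values for red red red blue blue blue blue red red blue blue blue blue blue red via {L|R} + simplicity:
v(r) = { — | 0 } => -1
v(rr) = { — | -1,0 } => -2
v(rrr) = { — | -2,-1,0 } => -3
v(rrrb) = { -3 | -2,-1,0 } => -5/2
v(rrrbb) = { -3,-5/2 | -2,-1,0 } => -9/4
v(rrrbbb) = { -3,-5/2,-9/4 | -2,-1,0 } => -17/8
v(rrrbbbb) = { -3,-5/2,-9/4,-17/8 | -2,-1,0 } => -33/16
v(rrrbbbbr) = { -3,-5/2,-9/4,-17/8 | -33/16,-2,-1,0 } => -67/32
v(rrrbbbbrr) = { -3,-5/2,-9/4,-17/8 | -67/32,-33/16,-2,-1,0 } => -135/64
v(rrrbbbbrrb) = { -3,-5/2,-9/4,-17/8,-135/64 | -67/32,-33/16,-2,-1,0 } => -269/128
v(rrrbbbbrrbb) = { -3,-5/2,-9/4,-17/8,-135/64,-269/128 | -67/32,-33/16,-2,-1,0 } => -537/256
v(rrrbbbbrrbbb) = { -3,-5/2,-9/4,-17/8,-135/64,-269/128,-537/256 | -67/32,-33/16,-2,-1,0 } => -1073/512
v(rrrbbbbrrbbbb) = { -3,-5/2,-9/4,-17/8,-135/64,-269/128,-537/256,-1073/512 | -67/32,-33/16,-2,-1,0 } => -2145/1024
v(rrrbbbbrrbbbbb) = { -3,-5/2,-9/4,-17/8,-135/64,-269/128,-537/256,-1073/512,-2145/1024 | -67/32,-33/16,-2,-1,0 } => -4289/2048
v(rrrbbbbrrbbbbbr) = { -3,-5/2,-9/4,-17/8,-135/64,-269/128,-537/256,-1073/512,-2145/1024 | -4289/2048,-67/32,-33/16,-2,-1,0 } => -8579/4096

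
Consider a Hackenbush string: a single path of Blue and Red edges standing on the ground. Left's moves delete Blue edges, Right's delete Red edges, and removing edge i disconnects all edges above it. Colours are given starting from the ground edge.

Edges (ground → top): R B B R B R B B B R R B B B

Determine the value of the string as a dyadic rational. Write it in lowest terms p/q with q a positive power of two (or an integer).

v_1 [R]  L=[—]  R=[0]  gives -1
v_2 [RB]  L=[-1]  R=[0]  gives -1/2
v_3 [RBB]  L=[-1 -1/2]  R=[0]  gives -1/4
v_4 [RBBR]  L=[-1 -1/2]  R=[-1/4 0]  gives -3/8
v_5 [RBBRB]  L=[-1 -1/2 -3/8]  R=[-1/4 0]  gives -5/16
v_6 [RBBRBR]  L=[-1 -1/2 -3/8]  R=[-5/16 -1/4 0]  gives -11/32
v_7 [RBBRBRB]  L=[-1 -1/2 -3/8 -11/32]  R=[-5/16 -1/4 0]  gives -21/64
v_8 [RBBRBRBB]  L=[-1 -1/2 -3/8 -11/32 -21/64]  R=[-5/16 -1/4 0]  gives -41/128
v_9 [RBBRBRBBB]  L=[-1 -1/2 -3/8 -11/32 -21/64 -41/128]  R=[-5/16 -1/4 0]  gives -81/256
v_10 [RBBRBRBBBR]  L=[-1 -1/2 -3/8 -11/32 -21/64 -41/128]  R=[-81/256 -5/16 -1/4 0]  gives -163/512
v_11 [RBBRBRBBBRR]  L=[-1 -1/2 -3/8 -11/32 -21/64 -41/128]  R=[-163/512 -81/256 -5/16 -1/4 0]  gives -327/1024
v_12 [RBBRBRBBBRRB]  L=[-1 -1/2 -3/8 -11/32 -21/64 -41/128 -327/1024]  R=[-163/512 -81/256 -5/16 -1/4 0]  gives -653/2048
v_13 [RBBRBRBBBRRBB]  L=[-1 -1/2 -3/8 -11/32 -21/64 -41/128 -327/1024 -653/2048]  R=[-163/512 -81/256 -5/16 -1/4 0]  gives -1305/4096
v_14 [RBBRBRBBBRRBBB]  L=[-1 -1/2 -3/8 -11/32 -21/64 -41/128 -327/1024 -653/2048 -1305/4096]  R=[-163/512 -81/256 -5/16 -1/4 0]  gives -2609/8192

-2609/8192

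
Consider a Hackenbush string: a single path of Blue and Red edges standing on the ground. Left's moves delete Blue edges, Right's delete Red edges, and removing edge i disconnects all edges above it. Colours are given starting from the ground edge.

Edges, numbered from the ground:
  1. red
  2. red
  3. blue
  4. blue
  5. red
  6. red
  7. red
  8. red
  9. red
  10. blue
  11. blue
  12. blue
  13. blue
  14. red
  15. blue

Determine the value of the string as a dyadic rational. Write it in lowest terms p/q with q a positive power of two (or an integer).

Prefix values for red red blue blue red red red red red blue blue blue blue red blue via {L|R} + simplicity:
edge 1 of 15 (red): { · | 0 } — -1
edge 2 of 15 (red): { · | -1; 0 } — -2
edge 3 of 15 (blue): { -2 | -1; 0 } — -3/2
edge 4 of 15 (blue): { -2; -3/2 | -1; 0 } — -5/4
edge 5 of 15 (red): { -2; -3/2 | -5/4; -1; 0 } — -11/8
edge 6 of 15 (red): { -2; -3/2 | -11/8; -5/4; -1; 0 } — -23/16
edge 7 of 15 (red): { -2; -3/2 | -23/16; -11/8; -5/4; -1; 0 } — -47/32
edge 8 of 15 (red): { -2; -3/2 | -47/32; -23/16; -11/8; -5/4; -1; 0 } — -95/64
edge 9 of 15 (red): { -2; -3/2 | -95/64; -47/32; -23/16; -11/8; -5/4; -1; 0 } — -191/128
edge 10 of 15 (blue): { -2; -3/2; -191/128 | -95/64; -47/32; -23/16; -11/8; -5/4; -1; 0 } — -381/256
edge 11 of 15 (blue): { -2; -3/2; -191/128; -381/256 | -95/64; -47/32; -23/16; -11/8; -5/4; -1; 0 } — -761/512
edge 12 of 15 (blue): { -2; -3/2; -191/128; -381/256; -761/512 | -95/64; -47/32; -23/16; -11/8; -5/4; -1; 0 } — -1521/1024
edge 13 of 15 (blue): { -2; -3/2; -191/128; -381/256; -761/512; -1521/1024 | -95/64; -47/32; -23/16; -11/8; -5/4; -1; 0 } — -3041/2048
edge 14 of 15 (red): { -2; -3/2; -191/128; -381/256; -761/512; -1521/1024 | -3041/2048; -95/64; -47/32; -23/16; -11/8; -5/4; -1; 0 } — -6083/4096
edge 15 of 15 (blue): { -2; -3/2; -191/128; -381/256; -761/512; -1521/1024; -6083/4096 | -3041/2048; -95/64; -47/32; -23/16; -11/8; -5/4; -1; 0 } — -12165/8192

-12165/8192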